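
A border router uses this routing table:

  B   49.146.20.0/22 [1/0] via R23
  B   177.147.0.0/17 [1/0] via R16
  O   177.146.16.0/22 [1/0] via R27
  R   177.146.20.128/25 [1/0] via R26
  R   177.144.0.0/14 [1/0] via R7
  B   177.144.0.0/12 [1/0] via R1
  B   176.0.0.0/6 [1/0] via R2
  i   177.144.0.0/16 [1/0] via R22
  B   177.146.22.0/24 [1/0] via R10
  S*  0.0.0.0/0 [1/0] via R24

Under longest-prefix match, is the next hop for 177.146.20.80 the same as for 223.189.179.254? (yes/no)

no

177.146.20.80: longest match 177.144.0.0/14 -> R7
223.189.179.254: longest match 0.0.0.0/0 -> R24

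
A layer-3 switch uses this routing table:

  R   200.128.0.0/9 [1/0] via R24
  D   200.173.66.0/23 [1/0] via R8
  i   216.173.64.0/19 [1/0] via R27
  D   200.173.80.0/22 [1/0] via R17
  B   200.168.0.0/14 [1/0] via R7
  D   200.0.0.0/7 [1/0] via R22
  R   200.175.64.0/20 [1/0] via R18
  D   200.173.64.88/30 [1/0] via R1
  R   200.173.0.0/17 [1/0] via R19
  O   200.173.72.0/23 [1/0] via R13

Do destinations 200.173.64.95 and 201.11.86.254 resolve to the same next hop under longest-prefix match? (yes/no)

no

200.173.64.95: longest match 200.173.0.0/17 -> R19
201.11.86.254: longest match 200.0.0.0/7 -> R22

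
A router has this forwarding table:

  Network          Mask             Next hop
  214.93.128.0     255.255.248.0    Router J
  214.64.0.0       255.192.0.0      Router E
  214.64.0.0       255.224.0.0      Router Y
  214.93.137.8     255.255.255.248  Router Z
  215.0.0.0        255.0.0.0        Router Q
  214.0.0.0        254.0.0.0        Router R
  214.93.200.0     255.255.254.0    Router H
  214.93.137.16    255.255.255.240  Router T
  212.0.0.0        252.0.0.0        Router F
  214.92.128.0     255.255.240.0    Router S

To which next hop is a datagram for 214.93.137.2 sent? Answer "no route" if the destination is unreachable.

Router Y

Routes whose prefix contains 214.93.137.2:
  212.0.0.0/6 (212.0.0.0 - 215.255.255.255) -> Router F
  214.0.0.0/7 (214.0.0.0 - 215.255.255.255) -> Router R
  214.64.0.0/10 (214.64.0.0 - 214.127.255.255) -> Router E
  214.64.0.0/11 (214.64.0.0 - 214.95.255.255) -> Router Y
More-specific entries that do NOT match:
  214.93.137.8/29 (214.93.137.8 - 214.93.137.15) does not contain 214.93.137.2
  214.93.137.16/28 (214.93.137.16 - 214.93.137.31) does not contain 214.93.137.2
  214.93.200.0/23 (214.93.200.0 - 214.93.201.255) does not contain 214.93.137.2
  214.93.128.0/21 (214.93.128.0 - 214.93.135.255) does not contain 214.93.137.2
  214.92.128.0/20 (214.92.128.0 - 214.92.143.255) does not contain 214.93.137.2
Longest matching prefix is /11 -> next hop Router Y.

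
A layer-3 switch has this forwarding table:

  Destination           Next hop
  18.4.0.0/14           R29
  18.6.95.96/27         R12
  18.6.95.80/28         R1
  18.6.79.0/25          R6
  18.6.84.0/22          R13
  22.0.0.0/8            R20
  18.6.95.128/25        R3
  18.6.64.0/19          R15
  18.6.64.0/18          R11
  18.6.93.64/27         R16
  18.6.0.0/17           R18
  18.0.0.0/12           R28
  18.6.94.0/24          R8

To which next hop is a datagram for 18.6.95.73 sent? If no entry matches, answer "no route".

R15

Routes whose prefix contains 18.6.95.73:
  18.0.0.0/12 (18.0.0.0 - 18.15.255.255) -> R28
  18.4.0.0/14 (18.4.0.0 - 18.7.255.255) -> R29
  18.6.0.0/17 (18.6.0.0 - 18.6.127.255) -> R18
  18.6.64.0/18 (18.6.64.0 - 18.6.127.255) -> R11
  18.6.64.0/19 (18.6.64.0 - 18.6.95.255) -> R15
More-specific entries that do NOT match:
  18.6.95.80/28 (18.6.95.80 - 18.6.95.95) does not contain 18.6.95.73
  18.6.95.96/27 (18.6.95.96 - 18.6.95.127) does not contain 18.6.95.73
  18.6.93.64/27 (18.6.93.64 - 18.6.93.95) does not contain 18.6.95.73
  18.6.79.0/25 (18.6.79.0 - 18.6.79.127) does not contain 18.6.95.73
  18.6.95.128/25 (18.6.95.128 - 18.6.95.255) does not contain 18.6.95.73
  18.6.94.0/24 (18.6.94.0 - 18.6.94.255) does not contain 18.6.95.73
  18.6.84.0/22 (18.6.84.0 - 18.6.87.255) does not contain 18.6.95.73
Longest matching prefix is /19 -> next hop R15.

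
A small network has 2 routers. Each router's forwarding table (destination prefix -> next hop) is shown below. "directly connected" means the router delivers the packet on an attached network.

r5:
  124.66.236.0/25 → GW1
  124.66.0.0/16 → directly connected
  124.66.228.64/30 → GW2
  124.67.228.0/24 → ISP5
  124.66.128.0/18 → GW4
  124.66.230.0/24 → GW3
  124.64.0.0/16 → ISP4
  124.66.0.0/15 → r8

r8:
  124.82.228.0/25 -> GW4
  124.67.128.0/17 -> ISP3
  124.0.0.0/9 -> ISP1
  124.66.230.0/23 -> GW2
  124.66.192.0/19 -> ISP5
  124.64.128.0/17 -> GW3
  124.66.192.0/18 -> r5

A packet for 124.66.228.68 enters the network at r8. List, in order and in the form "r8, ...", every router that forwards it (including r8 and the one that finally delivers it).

r8, r5

At r8: longest match for 124.66.228.68 is 124.66.192.0/18 -> r5
At r5: longest match for 124.66.228.68 is 124.66.0.0/16 -> directly connected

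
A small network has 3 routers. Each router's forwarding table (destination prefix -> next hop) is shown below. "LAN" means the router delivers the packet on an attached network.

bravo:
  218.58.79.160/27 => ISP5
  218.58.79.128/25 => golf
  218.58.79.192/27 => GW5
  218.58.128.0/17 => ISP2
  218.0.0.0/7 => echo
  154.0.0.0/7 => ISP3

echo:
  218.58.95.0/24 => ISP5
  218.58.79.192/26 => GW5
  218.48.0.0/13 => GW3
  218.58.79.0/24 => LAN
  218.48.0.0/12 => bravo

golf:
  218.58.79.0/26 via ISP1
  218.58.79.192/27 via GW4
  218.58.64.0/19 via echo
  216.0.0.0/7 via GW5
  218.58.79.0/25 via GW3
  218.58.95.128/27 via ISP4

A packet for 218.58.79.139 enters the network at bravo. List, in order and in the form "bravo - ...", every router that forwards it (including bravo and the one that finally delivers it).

bravo - golf - echo

At bravo: longest match for 218.58.79.139 is 218.58.79.128/25 -> golf
At golf: longest match for 218.58.79.139 is 218.58.64.0/19 -> echo
At echo: longest match for 218.58.79.139 is 218.58.79.0/24 -> LAN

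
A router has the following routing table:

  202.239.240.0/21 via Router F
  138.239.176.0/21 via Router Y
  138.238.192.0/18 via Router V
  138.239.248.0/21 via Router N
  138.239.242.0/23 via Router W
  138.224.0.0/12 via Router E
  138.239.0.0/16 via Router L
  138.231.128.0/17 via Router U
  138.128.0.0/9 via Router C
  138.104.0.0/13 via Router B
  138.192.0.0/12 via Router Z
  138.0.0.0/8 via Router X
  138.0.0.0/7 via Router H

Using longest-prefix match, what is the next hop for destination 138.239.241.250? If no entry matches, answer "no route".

Router L

Routes whose prefix contains 138.239.241.250:
  138.0.0.0/7 (138.0.0.0 - 139.255.255.255) -> Router H
  138.0.0.0/8 (138.0.0.0 - 138.255.255.255) -> Router X
  138.128.0.0/9 (138.128.0.0 - 138.255.255.255) -> Router C
  138.224.0.0/12 (138.224.0.0 - 138.239.255.255) -> Router E
  138.239.0.0/16 (138.239.0.0 - 138.239.255.255) -> Router L
More-specific entries that do NOT match:
  138.239.242.0/23 (138.239.242.0 - 138.239.243.255) does not contain 138.239.241.250
  202.239.240.0/21 (202.239.240.0 - 202.239.247.255) does not contain 138.239.241.250
  138.239.176.0/21 (138.239.176.0 - 138.239.183.255) does not contain 138.239.241.250
  138.239.248.0/21 (138.239.248.0 - 138.239.255.255) does not contain 138.239.241.250
  138.238.192.0/18 (138.238.192.0 - 138.238.255.255) does not contain 138.239.241.250
  138.231.128.0/17 (138.231.128.0 - 138.231.255.255) does not contain 138.239.241.250
Longest matching prefix is /16 -> next hop Router L.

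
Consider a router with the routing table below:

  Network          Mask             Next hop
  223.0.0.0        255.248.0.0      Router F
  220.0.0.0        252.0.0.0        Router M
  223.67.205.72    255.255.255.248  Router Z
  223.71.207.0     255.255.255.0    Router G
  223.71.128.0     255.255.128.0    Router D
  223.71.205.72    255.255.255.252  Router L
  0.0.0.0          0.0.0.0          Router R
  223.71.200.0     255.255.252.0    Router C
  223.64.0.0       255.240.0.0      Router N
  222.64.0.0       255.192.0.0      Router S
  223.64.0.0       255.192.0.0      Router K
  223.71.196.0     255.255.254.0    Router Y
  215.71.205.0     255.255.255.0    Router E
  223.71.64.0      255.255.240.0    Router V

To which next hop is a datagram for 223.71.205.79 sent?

Router D

Routes whose prefix contains 223.71.205.79:
  0.0.0.0/0 (default, matches everything) -> Router R
  220.0.0.0/6 (220.0.0.0 - 223.255.255.255) -> Router M
  223.64.0.0/10 (223.64.0.0 - 223.127.255.255) -> Router K
  223.64.0.0/12 (223.64.0.0 - 223.79.255.255) -> Router N
  223.71.128.0/17 (223.71.128.0 - 223.71.255.255) -> Router D
More-specific entries that do NOT match:
  223.71.205.72/30 (223.71.205.72 - 223.71.205.75) does not contain 223.71.205.79
  223.67.205.72/29 (223.67.205.72 - 223.67.205.79) does not contain 223.71.205.79
  223.71.207.0/24 (223.71.207.0 - 223.71.207.255) does not contain 223.71.205.79
  215.71.205.0/24 (215.71.205.0 - 215.71.205.255) does not contain 223.71.205.79
  223.71.196.0/23 (223.71.196.0 - 223.71.197.255) does not contain 223.71.205.79
  223.71.200.0/22 (223.71.200.0 - 223.71.203.255) does not contain 223.71.205.79
  223.71.64.0/20 (223.71.64.0 - 223.71.79.255) does not contain 223.71.205.79
Longest matching prefix is /17 -> next hop Router D.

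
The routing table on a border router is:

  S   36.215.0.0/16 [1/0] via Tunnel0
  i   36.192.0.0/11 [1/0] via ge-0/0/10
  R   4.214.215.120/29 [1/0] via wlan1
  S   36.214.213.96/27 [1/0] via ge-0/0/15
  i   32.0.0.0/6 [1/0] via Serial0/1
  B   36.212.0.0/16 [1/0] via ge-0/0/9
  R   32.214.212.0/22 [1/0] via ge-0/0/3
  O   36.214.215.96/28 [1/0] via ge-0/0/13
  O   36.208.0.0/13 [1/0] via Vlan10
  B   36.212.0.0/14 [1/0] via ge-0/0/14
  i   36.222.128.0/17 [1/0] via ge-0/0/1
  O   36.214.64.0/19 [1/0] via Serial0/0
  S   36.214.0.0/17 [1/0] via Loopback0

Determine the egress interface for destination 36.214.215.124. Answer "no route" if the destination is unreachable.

Routes whose prefix contains 36.214.215.124:
  36.192.0.0/11 (36.192.0.0 - 36.223.255.255) -> ge-0/0/10
  36.208.0.0/13 (36.208.0.0 - 36.215.255.255) -> Vlan10
  36.212.0.0/14 (36.212.0.0 - 36.215.255.255) -> ge-0/0/14
More-specific entries that do NOT match:
  4.214.215.120/29 (4.214.215.120 - 4.214.215.127) does not contain 36.214.215.124
  36.214.215.96/28 (36.214.215.96 - 36.214.215.111) does not contain 36.214.215.124
  36.214.213.96/27 (36.214.213.96 - 36.214.213.127) does not contain 36.214.215.124
  32.214.212.0/22 (32.214.212.0 - 32.214.215.255) does not contain 36.214.215.124
  36.214.64.0/19 (36.214.64.0 - 36.214.95.255) does not contain 36.214.215.124
  36.222.128.0/17 (36.222.128.0 - 36.222.255.255) does not contain 36.214.215.124
  36.214.0.0/17 (36.214.0.0 - 36.214.127.255) does not contain 36.214.215.124
  36.215.0.0/16 (36.215.0.0 - 36.215.255.255) does not contain 36.214.215.124
  36.212.0.0/16 (36.212.0.0 - 36.212.255.255) does not contain 36.214.215.124
Longest matching prefix is /14 -> interface ge-0/0/14.

ge-0/0/14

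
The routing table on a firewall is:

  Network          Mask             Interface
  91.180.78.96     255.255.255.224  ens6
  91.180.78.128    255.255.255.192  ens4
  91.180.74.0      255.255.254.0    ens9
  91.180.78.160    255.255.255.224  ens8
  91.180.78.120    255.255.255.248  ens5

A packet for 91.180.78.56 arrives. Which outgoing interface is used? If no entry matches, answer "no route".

no route

No entry's prefix contains 91.180.78.56; there is no default route.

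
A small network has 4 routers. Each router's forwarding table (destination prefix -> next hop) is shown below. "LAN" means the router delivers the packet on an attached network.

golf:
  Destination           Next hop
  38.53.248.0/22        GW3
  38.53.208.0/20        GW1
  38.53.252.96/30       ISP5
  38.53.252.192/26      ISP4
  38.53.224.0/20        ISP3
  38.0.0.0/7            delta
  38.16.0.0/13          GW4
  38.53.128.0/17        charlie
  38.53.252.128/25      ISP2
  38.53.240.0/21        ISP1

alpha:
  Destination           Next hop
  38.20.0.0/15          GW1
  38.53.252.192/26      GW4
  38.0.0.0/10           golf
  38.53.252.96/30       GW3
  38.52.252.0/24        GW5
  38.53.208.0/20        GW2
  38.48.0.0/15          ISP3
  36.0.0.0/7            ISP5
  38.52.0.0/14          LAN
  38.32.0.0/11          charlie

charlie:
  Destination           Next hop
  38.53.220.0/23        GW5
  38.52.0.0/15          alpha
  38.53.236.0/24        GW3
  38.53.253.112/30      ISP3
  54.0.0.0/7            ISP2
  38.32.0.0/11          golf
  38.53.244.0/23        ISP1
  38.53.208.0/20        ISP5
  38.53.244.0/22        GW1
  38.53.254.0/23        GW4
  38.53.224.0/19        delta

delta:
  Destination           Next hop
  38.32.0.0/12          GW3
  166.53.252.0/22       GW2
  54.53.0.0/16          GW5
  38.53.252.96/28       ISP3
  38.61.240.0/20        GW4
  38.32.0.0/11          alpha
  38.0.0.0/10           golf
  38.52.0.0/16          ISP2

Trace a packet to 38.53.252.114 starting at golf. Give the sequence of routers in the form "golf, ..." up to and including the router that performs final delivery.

At golf: longest match for 38.53.252.114 is 38.53.128.0/17 -> charlie
At charlie: longest match for 38.53.252.114 is 38.53.224.0/19 -> delta
At delta: longest match for 38.53.252.114 is 38.32.0.0/11 -> alpha
At alpha: longest match for 38.53.252.114 is 38.52.0.0/14 -> LAN

golf, charlie, delta, alpha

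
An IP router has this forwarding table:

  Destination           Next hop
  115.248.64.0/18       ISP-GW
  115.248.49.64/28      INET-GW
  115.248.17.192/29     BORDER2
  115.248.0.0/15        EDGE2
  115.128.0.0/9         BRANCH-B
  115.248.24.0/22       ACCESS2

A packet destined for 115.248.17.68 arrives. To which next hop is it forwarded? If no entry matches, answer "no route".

Routes whose prefix contains 115.248.17.68:
  115.128.0.0/9 (115.128.0.0 - 115.255.255.255) -> BRANCH-B
  115.248.0.0/15 (115.248.0.0 - 115.249.255.255) -> EDGE2
More-specific entries that do NOT match:
  115.248.17.192/29 (115.248.17.192 - 115.248.17.199) does not contain 115.248.17.68
  115.248.49.64/28 (115.248.49.64 - 115.248.49.79) does not contain 115.248.17.68
  115.248.24.0/22 (115.248.24.0 - 115.248.27.255) does not contain 115.248.17.68
  115.248.64.0/18 (115.248.64.0 - 115.248.127.255) does not contain 115.248.17.68
Longest matching prefix is /15 -> next hop EDGE2.

EDGE2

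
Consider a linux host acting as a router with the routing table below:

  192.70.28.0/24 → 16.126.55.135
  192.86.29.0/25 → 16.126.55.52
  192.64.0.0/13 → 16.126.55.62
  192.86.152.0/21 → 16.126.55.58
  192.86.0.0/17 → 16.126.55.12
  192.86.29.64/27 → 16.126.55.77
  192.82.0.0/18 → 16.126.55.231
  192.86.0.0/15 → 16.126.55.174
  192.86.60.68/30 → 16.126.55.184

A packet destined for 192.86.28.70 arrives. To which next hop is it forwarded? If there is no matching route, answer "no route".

16.126.55.12

Routes whose prefix contains 192.86.28.70:
  192.86.0.0/15 (192.86.0.0 - 192.87.255.255) -> 16.126.55.174
  192.86.0.0/17 (192.86.0.0 - 192.86.127.255) -> 16.126.55.12
More-specific entries that do NOT match:
  192.86.60.68/30 (192.86.60.68 - 192.86.60.71) does not contain 192.86.28.70
  192.86.29.64/27 (192.86.29.64 - 192.86.29.95) does not contain 192.86.28.70
  192.86.29.0/25 (192.86.29.0 - 192.86.29.127) does not contain 192.86.28.70
  192.70.28.0/24 (192.70.28.0 - 192.70.28.255) does not contain 192.86.28.70
  192.86.152.0/21 (192.86.152.0 - 192.86.159.255) does not contain 192.86.28.70
  192.82.0.0/18 (192.82.0.0 - 192.82.63.255) does not contain 192.86.28.70
Longest matching prefix is /17 -> next hop 16.126.55.12.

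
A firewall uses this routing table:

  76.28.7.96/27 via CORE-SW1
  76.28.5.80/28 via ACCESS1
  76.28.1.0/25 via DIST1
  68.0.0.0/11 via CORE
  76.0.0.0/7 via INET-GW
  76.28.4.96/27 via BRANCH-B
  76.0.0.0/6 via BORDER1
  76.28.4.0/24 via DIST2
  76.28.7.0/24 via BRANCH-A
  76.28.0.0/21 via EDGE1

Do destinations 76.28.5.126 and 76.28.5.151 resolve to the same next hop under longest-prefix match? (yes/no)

yes

76.28.5.126: longest match 76.28.0.0/21 -> EDGE1
76.28.5.151: longest match 76.28.0.0/21 -> EDGE1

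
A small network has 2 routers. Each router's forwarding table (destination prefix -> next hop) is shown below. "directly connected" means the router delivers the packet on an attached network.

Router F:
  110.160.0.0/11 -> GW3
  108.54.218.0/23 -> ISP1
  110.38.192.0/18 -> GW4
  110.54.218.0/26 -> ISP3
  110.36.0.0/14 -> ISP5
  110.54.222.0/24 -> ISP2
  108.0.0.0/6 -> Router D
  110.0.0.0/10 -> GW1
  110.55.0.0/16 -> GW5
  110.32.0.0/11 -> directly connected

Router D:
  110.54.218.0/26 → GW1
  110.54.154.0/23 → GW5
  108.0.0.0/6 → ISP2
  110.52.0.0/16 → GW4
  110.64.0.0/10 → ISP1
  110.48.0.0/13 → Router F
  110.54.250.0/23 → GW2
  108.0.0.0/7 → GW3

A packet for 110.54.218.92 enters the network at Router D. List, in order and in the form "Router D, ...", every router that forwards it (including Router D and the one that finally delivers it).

At Router D: longest match for 110.54.218.92 is 110.48.0.0/13 -> Router F
At Router F: longest match for 110.54.218.92 is 110.32.0.0/11 -> directly connected

Router D, Router F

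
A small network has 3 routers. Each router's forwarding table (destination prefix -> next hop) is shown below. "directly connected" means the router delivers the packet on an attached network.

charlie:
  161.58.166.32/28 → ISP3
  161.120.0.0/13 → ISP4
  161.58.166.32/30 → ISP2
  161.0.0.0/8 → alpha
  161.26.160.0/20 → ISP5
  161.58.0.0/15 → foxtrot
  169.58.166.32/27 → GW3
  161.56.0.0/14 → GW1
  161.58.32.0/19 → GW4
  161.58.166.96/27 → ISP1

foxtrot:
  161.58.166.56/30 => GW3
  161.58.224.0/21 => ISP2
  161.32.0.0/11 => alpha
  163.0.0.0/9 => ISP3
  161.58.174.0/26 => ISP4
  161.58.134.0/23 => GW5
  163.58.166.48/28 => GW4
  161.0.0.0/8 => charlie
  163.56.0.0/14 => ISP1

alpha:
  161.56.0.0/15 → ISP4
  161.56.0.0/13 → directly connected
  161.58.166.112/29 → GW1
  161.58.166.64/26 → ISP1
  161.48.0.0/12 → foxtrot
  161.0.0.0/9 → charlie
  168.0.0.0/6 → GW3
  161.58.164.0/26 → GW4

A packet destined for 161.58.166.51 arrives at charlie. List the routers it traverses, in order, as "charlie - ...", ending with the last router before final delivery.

charlie - foxtrot - alpha

At charlie: longest match for 161.58.166.51 is 161.58.0.0/15 -> foxtrot
At foxtrot: longest match for 161.58.166.51 is 161.32.0.0/11 -> alpha
At alpha: longest match for 161.58.166.51 is 161.56.0.0/13 -> directly connected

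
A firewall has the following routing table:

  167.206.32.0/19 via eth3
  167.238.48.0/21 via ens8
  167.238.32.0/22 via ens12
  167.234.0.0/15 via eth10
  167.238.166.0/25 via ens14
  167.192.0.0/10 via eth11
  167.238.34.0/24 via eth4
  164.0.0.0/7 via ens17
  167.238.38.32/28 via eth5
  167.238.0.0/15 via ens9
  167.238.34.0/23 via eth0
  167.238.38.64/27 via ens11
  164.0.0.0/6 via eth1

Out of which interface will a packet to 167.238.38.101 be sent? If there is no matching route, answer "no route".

Routes whose prefix contains 167.238.38.101:
  164.0.0.0/6 (164.0.0.0 - 167.255.255.255) -> eth1
  167.192.0.0/10 (167.192.0.0 - 167.255.255.255) -> eth11
  167.238.0.0/15 (167.238.0.0 - 167.239.255.255) -> ens9
More-specific entries that do NOT match:
  167.238.38.32/28 (167.238.38.32 - 167.238.38.47) does not contain 167.238.38.101
  167.238.38.64/27 (167.238.38.64 - 167.238.38.95) does not contain 167.238.38.101
  167.238.166.0/25 (167.238.166.0 - 167.238.166.127) does not contain 167.238.38.101
  167.238.34.0/24 (167.238.34.0 - 167.238.34.255) does not contain 167.238.38.101
  167.238.34.0/23 (167.238.34.0 - 167.238.35.255) does not contain 167.238.38.101
  167.238.32.0/22 (167.238.32.0 - 167.238.35.255) does not contain 167.238.38.101
  167.238.48.0/21 (167.238.48.0 - 167.238.55.255) does not contain 167.238.38.101
  167.206.32.0/19 (167.206.32.0 - 167.206.63.255) does not contain 167.238.38.101
Longest matching prefix is /15 -> interface ens9.

ens9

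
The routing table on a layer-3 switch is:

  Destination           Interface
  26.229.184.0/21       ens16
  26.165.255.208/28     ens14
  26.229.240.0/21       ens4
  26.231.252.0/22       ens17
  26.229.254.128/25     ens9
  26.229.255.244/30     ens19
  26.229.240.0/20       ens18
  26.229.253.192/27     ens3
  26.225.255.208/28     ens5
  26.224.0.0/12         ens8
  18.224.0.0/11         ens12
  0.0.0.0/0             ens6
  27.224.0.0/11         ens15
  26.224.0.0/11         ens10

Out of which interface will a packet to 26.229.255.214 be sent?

ens18

Routes whose prefix contains 26.229.255.214:
  0.0.0.0/0 (default, matches everything) -> ens6
  26.224.0.0/11 (26.224.0.0 - 26.255.255.255) -> ens10
  26.224.0.0/12 (26.224.0.0 - 26.239.255.255) -> ens8
  26.229.240.0/20 (26.229.240.0 - 26.229.255.255) -> ens18
More-specific entries that do NOT match:
  26.229.255.244/30 (26.229.255.244 - 26.229.255.247) does not contain 26.229.255.214
  26.165.255.208/28 (26.165.255.208 - 26.165.255.223) does not contain 26.229.255.214
  26.225.255.208/28 (26.225.255.208 - 26.225.255.223) does not contain 26.229.255.214
  26.229.253.192/27 (26.229.253.192 - 26.229.253.223) does not contain 26.229.255.214
  26.229.254.128/25 (26.229.254.128 - 26.229.254.255) does not contain 26.229.255.214
  26.231.252.0/22 (26.231.252.0 - 26.231.255.255) does not contain 26.229.255.214
  26.229.184.0/21 (26.229.184.0 - 26.229.191.255) does not contain 26.229.255.214
  26.229.240.0/21 (26.229.240.0 - 26.229.247.255) does not contain 26.229.255.214
Longest matching prefix is /20 -> interface ens18.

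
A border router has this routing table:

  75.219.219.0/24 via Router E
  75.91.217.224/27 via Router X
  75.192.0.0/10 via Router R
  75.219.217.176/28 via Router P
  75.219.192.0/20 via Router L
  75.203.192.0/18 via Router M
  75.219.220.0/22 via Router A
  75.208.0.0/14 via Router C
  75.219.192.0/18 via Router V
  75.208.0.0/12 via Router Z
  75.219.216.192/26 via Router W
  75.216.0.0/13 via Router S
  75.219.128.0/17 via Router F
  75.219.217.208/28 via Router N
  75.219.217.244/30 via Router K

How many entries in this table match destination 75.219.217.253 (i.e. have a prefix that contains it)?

5

Prefixes containing 75.219.217.253:
  75.192.0.0/10 (75.192.0.0 - 75.255.255.255)
  75.208.0.0/12 (75.208.0.0 - 75.223.255.255)
  75.216.0.0/13 (75.216.0.0 - 75.223.255.255)
  75.219.128.0/17 (75.219.128.0 - 75.219.255.255)
  75.219.192.0/18 (75.219.192.0 - 75.219.255.255)
Total matching entries: 5.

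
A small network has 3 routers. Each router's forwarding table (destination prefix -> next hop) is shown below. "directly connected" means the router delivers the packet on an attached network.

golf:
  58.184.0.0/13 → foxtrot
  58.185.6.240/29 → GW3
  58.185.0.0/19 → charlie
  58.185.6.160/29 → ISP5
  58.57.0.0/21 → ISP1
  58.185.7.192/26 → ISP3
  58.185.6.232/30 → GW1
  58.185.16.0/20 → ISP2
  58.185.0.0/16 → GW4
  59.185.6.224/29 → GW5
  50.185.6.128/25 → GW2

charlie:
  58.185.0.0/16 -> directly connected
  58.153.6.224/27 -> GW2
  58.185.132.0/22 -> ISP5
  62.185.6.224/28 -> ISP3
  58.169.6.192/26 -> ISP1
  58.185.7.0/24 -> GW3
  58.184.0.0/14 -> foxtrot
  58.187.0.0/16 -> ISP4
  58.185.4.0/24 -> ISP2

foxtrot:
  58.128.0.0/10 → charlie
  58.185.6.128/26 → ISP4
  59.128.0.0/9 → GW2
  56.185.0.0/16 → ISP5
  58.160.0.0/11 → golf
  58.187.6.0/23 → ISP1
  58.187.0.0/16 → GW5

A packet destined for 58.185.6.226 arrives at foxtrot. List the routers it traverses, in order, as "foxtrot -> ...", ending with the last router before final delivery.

At foxtrot: longest match for 58.185.6.226 is 58.160.0.0/11 -> golf
At golf: longest match for 58.185.6.226 is 58.185.0.0/19 -> charlie
At charlie: longest match for 58.185.6.226 is 58.185.0.0/16 -> directly connected

foxtrot -> golf -> charlie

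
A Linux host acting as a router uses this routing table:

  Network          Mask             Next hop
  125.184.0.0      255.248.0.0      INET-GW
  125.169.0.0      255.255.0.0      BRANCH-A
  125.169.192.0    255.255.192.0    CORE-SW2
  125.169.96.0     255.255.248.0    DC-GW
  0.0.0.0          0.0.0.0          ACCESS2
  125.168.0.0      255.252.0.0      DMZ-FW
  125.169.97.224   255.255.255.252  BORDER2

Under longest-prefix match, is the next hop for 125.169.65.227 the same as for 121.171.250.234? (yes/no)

no

125.169.65.227: longest match 125.169.0.0/16 -> BRANCH-A
121.171.250.234: longest match 0.0.0.0/0 -> ACCESS2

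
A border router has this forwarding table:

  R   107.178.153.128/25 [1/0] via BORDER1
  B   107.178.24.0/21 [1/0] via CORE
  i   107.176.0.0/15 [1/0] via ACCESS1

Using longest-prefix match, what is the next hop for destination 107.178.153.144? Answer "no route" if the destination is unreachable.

Routes whose prefix contains 107.178.153.144:
  107.178.153.128/25 (107.178.153.128 - 107.178.153.255) -> BORDER1
Longest matching prefix is /25 -> next hop BORDER1.

BORDER1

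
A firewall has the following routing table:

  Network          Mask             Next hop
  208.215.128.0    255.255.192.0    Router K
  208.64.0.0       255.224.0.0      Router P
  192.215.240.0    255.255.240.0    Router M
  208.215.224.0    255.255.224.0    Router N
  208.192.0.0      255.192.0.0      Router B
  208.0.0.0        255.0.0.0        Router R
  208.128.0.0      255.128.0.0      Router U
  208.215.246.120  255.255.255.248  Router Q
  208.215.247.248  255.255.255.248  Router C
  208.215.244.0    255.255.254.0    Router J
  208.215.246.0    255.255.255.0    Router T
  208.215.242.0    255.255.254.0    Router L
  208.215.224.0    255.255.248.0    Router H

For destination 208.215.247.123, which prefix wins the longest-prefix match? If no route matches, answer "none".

Entries matching 208.215.247.123:
  208.0.0.0/8 (208.0.0.0 - 208.255.255.255)
  208.128.0.0/9 (208.128.0.0 - 208.255.255.255)
  208.192.0.0/10 (208.192.0.0 - 208.255.255.255)
  208.215.224.0/19 (208.215.224.0 - 208.215.255.255)
Most specific is 208.215.224.0/19.

208.215.224.0/19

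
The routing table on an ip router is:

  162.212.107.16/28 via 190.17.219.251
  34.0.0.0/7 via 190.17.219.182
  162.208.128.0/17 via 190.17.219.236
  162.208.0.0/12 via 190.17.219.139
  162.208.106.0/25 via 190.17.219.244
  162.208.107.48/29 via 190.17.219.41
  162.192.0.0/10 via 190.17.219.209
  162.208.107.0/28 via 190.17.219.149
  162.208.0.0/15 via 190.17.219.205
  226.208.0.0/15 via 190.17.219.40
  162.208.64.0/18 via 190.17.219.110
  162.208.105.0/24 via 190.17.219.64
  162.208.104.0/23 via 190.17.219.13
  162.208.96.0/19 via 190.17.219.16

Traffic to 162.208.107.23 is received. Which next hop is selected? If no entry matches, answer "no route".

190.17.219.16

Routes whose prefix contains 162.208.107.23:
  162.192.0.0/10 (162.192.0.0 - 162.255.255.255) -> 190.17.219.209
  162.208.0.0/12 (162.208.0.0 - 162.223.255.255) -> 190.17.219.139
  162.208.0.0/15 (162.208.0.0 - 162.209.255.255) -> 190.17.219.205
  162.208.64.0/18 (162.208.64.0 - 162.208.127.255) -> 190.17.219.110
  162.208.96.0/19 (162.208.96.0 - 162.208.127.255) -> 190.17.219.16
More-specific entries that do NOT match:
  162.208.107.48/29 (162.208.107.48 - 162.208.107.55) does not contain 162.208.107.23
  162.212.107.16/28 (162.212.107.16 - 162.212.107.31) does not contain 162.208.107.23
  162.208.107.0/28 (162.208.107.0 - 162.208.107.15) does not contain 162.208.107.23
  162.208.106.0/25 (162.208.106.0 - 162.208.106.127) does not contain 162.208.107.23
  162.208.105.0/24 (162.208.105.0 - 162.208.105.255) does not contain 162.208.107.23
  162.208.104.0/23 (162.208.104.0 - 162.208.105.255) does not contain 162.208.107.23
Longest matching prefix is /19 -> next hop 190.17.219.16.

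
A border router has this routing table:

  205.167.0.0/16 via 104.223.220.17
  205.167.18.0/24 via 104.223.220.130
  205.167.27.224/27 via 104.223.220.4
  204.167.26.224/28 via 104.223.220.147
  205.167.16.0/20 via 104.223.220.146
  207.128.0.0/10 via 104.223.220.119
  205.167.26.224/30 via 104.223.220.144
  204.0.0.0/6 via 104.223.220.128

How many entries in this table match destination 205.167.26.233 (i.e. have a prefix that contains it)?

Prefixes containing 205.167.26.233:
  204.0.0.0/6 (204.0.0.0 - 207.255.255.255)
  205.167.0.0/16 (205.167.0.0 - 205.167.255.255)
  205.167.16.0/20 (205.167.16.0 - 205.167.31.255)
Total matching entries: 3.

3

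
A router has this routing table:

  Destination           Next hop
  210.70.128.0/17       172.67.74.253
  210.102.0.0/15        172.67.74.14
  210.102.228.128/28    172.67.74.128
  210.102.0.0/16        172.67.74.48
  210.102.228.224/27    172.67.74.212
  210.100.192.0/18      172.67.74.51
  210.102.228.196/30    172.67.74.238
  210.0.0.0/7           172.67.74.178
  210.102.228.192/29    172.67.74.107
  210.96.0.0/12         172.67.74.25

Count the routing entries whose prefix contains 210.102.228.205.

Prefixes containing 210.102.228.205:
  210.0.0.0/7 (210.0.0.0 - 211.255.255.255)
  210.96.0.0/12 (210.96.0.0 - 210.111.255.255)
  210.102.0.0/15 (210.102.0.0 - 210.103.255.255)
  210.102.0.0/16 (210.102.0.0 - 210.102.255.255)
Total matching entries: 4.

4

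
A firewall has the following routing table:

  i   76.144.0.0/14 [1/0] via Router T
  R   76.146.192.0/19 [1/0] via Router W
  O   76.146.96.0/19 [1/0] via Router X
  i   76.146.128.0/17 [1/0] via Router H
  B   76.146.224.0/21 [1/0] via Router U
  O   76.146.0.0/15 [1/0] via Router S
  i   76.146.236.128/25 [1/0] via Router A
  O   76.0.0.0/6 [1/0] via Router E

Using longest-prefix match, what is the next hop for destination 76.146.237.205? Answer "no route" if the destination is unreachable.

Routes whose prefix contains 76.146.237.205:
  76.0.0.0/6 (76.0.0.0 - 79.255.255.255) -> Router E
  76.144.0.0/14 (76.144.0.0 - 76.147.255.255) -> Router T
  76.146.0.0/15 (76.146.0.0 - 76.147.255.255) -> Router S
  76.146.128.0/17 (76.146.128.0 - 76.146.255.255) -> Router H
More-specific entries that do NOT match:
  76.146.236.128/25 (76.146.236.128 - 76.146.236.255) does not contain 76.146.237.205
  76.146.224.0/21 (76.146.224.0 - 76.146.231.255) does not contain 76.146.237.205
  76.146.192.0/19 (76.146.192.0 - 76.146.223.255) does not contain 76.146.237.205
  76.146.96.0/19 (76.146.96.0 - 76.146.127.255) does not contain 76.146.237.205
Longest matching prefix is /17 -> next hop Router H.

Router H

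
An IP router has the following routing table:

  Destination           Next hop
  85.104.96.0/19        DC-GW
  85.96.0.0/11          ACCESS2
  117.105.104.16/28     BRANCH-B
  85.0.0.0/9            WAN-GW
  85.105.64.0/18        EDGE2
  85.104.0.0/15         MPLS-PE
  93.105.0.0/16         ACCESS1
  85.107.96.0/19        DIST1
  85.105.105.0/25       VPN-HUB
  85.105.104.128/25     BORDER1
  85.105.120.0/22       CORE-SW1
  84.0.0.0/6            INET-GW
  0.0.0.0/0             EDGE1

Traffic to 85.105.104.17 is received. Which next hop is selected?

EDGE2

Routes whose prefix contains 85.105.104.17:
  0.0.0.0/0 (default, matches everything) -> EDGE1
  84.0.0.0/6 (84.0.0.0 - 87.255.255.255) -> INET-GW
  85.0.0.0/9 (85.0.0.0 - 85.127.255.255) -> WAN-GW
  85.96.0.0/11 (85.96.0.0 - 85.127.255.255) -> ACCESS2
  85.104.0.0/15 (85.104.0.0 - 85.105.255.255) -> MPLS-PE
  85.105.64.0/18 (85.105.64.0 - 85.105.127.255) -> EDGE2
More-specific entries that do NOT match:
  117.105.104.16/28 (117.105.104.16 - 117.105.104.31) does not contain 85.105.104.17
  85.105.105.0/25 (85.105.105.0 - 85.105.105.127) does not contain 85.105.104.17
  85.105.104.128/25 (85.105.104.128 - 85.105.104.255) does not contain 85.105.104.17
  85.105.120.0/22 (85.105.120.0 - 85.105.123.255) does not contain 85.105.104.17
  85.104.96.0/19 (85.104.96.0 - 85.104.127.255) does not contain 85.105.104.17
  85.107.96.0/19 (85.107.96.0 - 85.107.127.255) does not contain 85.105.104.17
Longest matching prefix is /18 -> next hop EDGE2.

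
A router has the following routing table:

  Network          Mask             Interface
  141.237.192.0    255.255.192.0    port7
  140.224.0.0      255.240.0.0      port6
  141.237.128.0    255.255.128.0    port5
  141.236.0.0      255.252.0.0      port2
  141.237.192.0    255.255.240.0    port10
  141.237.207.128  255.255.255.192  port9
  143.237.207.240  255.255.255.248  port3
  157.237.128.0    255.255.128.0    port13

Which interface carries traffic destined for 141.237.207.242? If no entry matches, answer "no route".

port10

Routes whose prefix contains 141.237.207.242:
  141.236.0.0/14 (141.236.0.0 - 141.239.255.255) -> port2
  141.237.128.0/17 (141.237.128.0 - 141.237.255.255) -> port5
  141.237.192.0/18 (141.237.192.0 - 141.237.255.255) -> port7
  141.237.192.0/20 (141.237.192.0 - 141.237.207.255) -> port10
More-specific entries that do NOT match:
  143.237.207.240/29 (143.237.207.240 - 143.237.207.247) does not contain 141.237.207.242
  141.237.207.128/26 (141.237.207.128 - 141.237.207.191) does not contain 141.237.207.242
Longest matching prefix is /20 -> interface port10.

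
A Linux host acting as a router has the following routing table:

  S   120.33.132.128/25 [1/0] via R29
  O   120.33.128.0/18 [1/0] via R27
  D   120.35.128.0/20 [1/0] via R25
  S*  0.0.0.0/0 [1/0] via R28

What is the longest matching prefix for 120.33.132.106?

Entries matching 120.33.132.106:
  0.0.0.0/0 (default, matches everything)
  120.33.128.0/18 (120.33.128.0 - 120.33.191.255)
Most specific is 120.33.128.0/18.

120.33.128.0/18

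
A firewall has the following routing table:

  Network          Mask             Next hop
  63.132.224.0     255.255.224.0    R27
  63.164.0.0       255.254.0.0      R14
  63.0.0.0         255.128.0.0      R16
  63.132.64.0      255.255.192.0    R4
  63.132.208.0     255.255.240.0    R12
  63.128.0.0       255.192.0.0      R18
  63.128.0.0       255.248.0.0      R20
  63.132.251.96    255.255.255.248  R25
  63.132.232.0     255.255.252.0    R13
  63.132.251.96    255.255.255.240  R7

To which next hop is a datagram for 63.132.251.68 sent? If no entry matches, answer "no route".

Routes whose prefix contains 63.132.251.68:
  63.128.0.0/10 (63.128.0.0 - 63.191.255.255) -> R18
  63.128.0.0/13 (63.128.0.0 - 63.135.255.255) -> R20
  63.132.224.0/19 (63.132.224.0 - 63.132.255.255) -> R27
More-specific entries that do NOT match:
  63.132.251.96/29 (63.132.251.96 - 63.132.251.103) does not contain 63.132.251.68
  63.132.251.96/28 (63.132.251.96 - 63.132.251.111) does not contain 63.132.251.68
  63.132.232.0/22 (63.132.232.0 - 63.132.235.255) does not contain 63.132.251.68
  63.132.208.0/20 (63.132.208.0 - 63.132.223.255) does not contain 63.132.251.68
Longest matching prefix is /19 -> next hop R27.

R27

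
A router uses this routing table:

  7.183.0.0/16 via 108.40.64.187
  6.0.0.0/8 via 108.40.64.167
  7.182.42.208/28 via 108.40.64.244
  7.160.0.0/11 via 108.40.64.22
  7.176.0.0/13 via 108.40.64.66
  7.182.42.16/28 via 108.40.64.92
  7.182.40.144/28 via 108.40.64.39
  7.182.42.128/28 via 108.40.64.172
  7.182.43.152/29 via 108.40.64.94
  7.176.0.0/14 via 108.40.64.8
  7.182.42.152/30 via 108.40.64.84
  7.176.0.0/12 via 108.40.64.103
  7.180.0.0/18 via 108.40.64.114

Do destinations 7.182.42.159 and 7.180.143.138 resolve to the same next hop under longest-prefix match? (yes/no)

yes

7.182.42.159: longest match 7.176.0.0/13 -> 108.40.64.66
7.180.143.138: longest match 7.176.0.0/13 -> 108.40.64.66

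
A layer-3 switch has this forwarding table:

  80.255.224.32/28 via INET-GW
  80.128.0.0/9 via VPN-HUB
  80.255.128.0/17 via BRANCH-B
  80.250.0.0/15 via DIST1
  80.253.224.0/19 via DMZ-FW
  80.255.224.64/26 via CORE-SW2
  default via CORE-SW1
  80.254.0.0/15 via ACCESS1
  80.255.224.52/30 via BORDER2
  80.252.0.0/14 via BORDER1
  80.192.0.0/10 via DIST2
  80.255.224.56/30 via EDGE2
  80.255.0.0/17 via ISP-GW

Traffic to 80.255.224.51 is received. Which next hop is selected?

Routes whose prefix contains 80.255.224.51:
  0.0.0.0/0 (default, matches everything) -> CORE-SW1
  80.128.0.0/9 (80.128.0.0 - 80.255.255.255) -> VPN-HUB
  80.192.0.0/10 (80.192.0.0 - 80.255.255.255) -> DIST2
  80.252.0.0/14 (80.252.0.0 - 80.255.255.255) -> BORDER1
  80.254.0.0/15 (80.254.0.0 - 80.255.255.255) -> ACCESS1
  80.255.128.0/17 (80.255.128.0 - 80.255.255.255) -> BRANCH-B
More-specific entries that do NOT match:
  80.255.224.52/30 (80.255.224.52 - 80.255.224.55) does not contain 80.255.224.51
  80.255.224.56/30 (80.255.224.56 - 80.255.224.59) does not contain 80.255.224.51
  80.255.224.32/28 (80.255.224.32 - 80.255.224.47) does not contain 80.255.224.51
  80.255.224.64/26 (80.255.224.64 - 80.255.224.127) does not contain 80.255.224.51
  80.253.224.0/19 (80.253.224.0 - 80.253.255.255) does not contain 80.255.224.51
Longest matching prefix is /17 -> next hop BRANCH-B.

BRANCH-B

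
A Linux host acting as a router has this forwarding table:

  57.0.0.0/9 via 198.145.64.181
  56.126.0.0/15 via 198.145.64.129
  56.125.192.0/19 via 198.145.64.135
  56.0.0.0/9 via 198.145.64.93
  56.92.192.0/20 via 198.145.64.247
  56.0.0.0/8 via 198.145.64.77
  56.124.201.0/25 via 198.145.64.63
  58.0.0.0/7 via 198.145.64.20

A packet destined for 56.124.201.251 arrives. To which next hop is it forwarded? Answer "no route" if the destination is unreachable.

Routes whose prefix contains 56.124.201.251:
  56.0.0.0/8 (56.0.0.0 - 56.255.255.255) -> 198.145.64.77
  56.0.0.0/9 (56.0.0.0 - 56.127.255.255) -> 198.145.64.93
More-specific entries that do NOT match:
  56.124.201.0/25 (56.124.201.0 - 56.124.201.127) does not contain 56.124.201.251
  56.92.192.0/20 (56.92.192.0 - 56.92.207.255) does not contain 56.124.201.251
  56.125.192.0/19 (56.125.192.0 - 56.125.223.255) does not contain 56.124.201.251
  56.126.0.0/15 (56.126.0.0 - 56.127.255.255) does not contain 56.124.201.251
Longest matching prefix is /9 -> next hop 198.145.64.93.

198.145.64.93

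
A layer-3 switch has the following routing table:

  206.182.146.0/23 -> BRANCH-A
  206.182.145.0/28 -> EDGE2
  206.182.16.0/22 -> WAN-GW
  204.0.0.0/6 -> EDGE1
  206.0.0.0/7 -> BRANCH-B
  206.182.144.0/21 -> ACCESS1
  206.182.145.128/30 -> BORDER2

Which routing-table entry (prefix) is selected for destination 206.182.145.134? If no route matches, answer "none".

Entries matching 206.182.145.134:
  204.0.0.0/6 (204.0.0.0 - 207.255.255.255)
  206.0.0.0/7 (206.0.0.0 - 207.255.255.255)
  206.182.144.0/21 (206.182.144.0 - 206.182.151.255)
Most specific is 206.182.144.0/21.

206.182.144.0/21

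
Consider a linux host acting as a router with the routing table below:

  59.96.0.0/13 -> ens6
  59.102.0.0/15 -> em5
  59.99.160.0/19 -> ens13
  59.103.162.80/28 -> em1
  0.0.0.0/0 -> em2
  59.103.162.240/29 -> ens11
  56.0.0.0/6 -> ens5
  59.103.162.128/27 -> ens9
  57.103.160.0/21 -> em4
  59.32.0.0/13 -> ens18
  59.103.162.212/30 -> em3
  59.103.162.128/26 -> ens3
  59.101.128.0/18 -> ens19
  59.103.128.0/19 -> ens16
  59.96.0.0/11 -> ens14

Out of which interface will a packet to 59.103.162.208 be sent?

Routes whose prefix contains 59.103.162.208:
  0.0.0.0/0 (default, matches everything) -> em2
  56.0.0.0/6 (56.0.0.0 - 59.255.255.255) -> ens5
  59.96.0.0/11 (59.96.0.0 - 59.127.255.255) -> ens14
  59.96.0.0/13 (59.96.0.0 - 59.103.255.255) -> ens6
  59.102.0.0/15 (59.102.0.0 - 59.103.255.255) -> em5
More-specific entries that do NOT match:
  59.103.162.212/30 (59.103.162.212 - 59.103.162.215) does not contain 59.103.162.208
  59.103.162.240/29 (59.103.162.240 - 59.103.162.247) does not contain 59.103.162.208
  59.103.162.80/28 (59.103.162.80 - 59.103.162.95) does not contain 59.103.162.208
  59.103.162.128/27 (59.103.162.128 - 59.103.162.159) does not contain 59.103.162.208
  59.103.162.128/26 (59.103.162.128 - 59.103.162.191) does not contain 59.103.162.208
  57.103.160.0/21 (57.103.160.0 - 57.103.167.255) does not contain 59.103.162.208
  59.99.160.0/19 (59.99.160.0 - 59.99.191.255) does not contain 59.103.162.208
  59.103.128.0/19 (59.103.128.0 - 59.103.159.255) does not contain 59.103.162.208
  59.101.128.0/18 (59.101.128.0 - 59.101.191.255) does not contain 59.103.162.208
Longest matching prefix is /15 -> interface em5.

em5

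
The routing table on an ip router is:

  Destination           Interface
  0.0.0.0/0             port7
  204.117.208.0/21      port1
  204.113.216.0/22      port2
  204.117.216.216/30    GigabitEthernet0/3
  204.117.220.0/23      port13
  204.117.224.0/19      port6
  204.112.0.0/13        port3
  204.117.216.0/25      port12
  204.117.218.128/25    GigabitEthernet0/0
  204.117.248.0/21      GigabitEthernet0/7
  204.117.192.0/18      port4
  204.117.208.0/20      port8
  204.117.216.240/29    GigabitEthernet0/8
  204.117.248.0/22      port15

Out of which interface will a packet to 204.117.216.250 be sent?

port8

Routes whose prefix contains 204.117.216.250:
  0.0.0.0/0 (default, matches everything) -> port7
  204.112.0.0/13 (204.112.0.0 - 204.119.255.255) -> port3
  204.117.192.0/18 (204.117.192.0 - 204.117.255.255) -> port4
  204.117.208.0/20 (204.117.208.0 - 204.117.223.255) -> port8
More-specific entries that do NOT match:
  204.117.216.216/30 (204.117.216.216 - 204.117.216.219) does not contain 204.117.216.250
  204.117.216.240/29 (204.117.216.240 - 204.117.216.247) does not contain 204.117.216.250
  204.117.216.0/25 (204.117.216.0 - 204.117.216.127) does not contain 204.117.216.250
  204.117.218.128/25 (204.117.218.128 - 204.117.218.255) does not contain 204.117.216.250
  204.117.220.0/23 (204.117.220.0 - 204.117.221.255) does not contain 204.117.216.250
  204.113.216.0/22 (204.113.216.0 - 204.113.219.255) does not contain 204.117.216.250
  204.117.248.0/22 (204.117.248.0 - 204.117.251.255) does not contain 204.117.216.250
  204.117.208.0/21 (204.117.208.0 - 204.117.215.255) does not contain 204.117.216.250
  204.117.248.0/21 (204.117.248.0 - 204.117.255.255) does not contain 204.117.216.250
Longest matching prefix is /20 -> interface port8.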